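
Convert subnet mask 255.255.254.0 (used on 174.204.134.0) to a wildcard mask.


Subnet mask: 255.255.254.0
Wildcard = 255.255.255.255 - subnet mask
255 - 255 = 0
255 - 255 = 0
255 - 254 = 1
255 - 0 = 255
Wildcard: 0.0.1.255


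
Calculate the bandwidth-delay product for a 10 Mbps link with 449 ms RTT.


BDP = bandwidth * RTT
= 10 Mbps * 449 ms
= 10 * 1e6 * 449 / 1000 bits
= 4490000 bits
= 561250 bytes
= 548.0957 KB
BDP = 4490000 bits (561250 bytes)


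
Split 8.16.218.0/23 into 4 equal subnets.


New prefix = 23 + 2 = 25
Each subnet has 128 addresses
  8.16.218.0/25
  8.16.218.128/25
  8.16.219.0/25
  8.16.219.128/25
Subnets: 8.16.218.0/25, 8.16.218.128/25, 8.16.219.0/25, 8.16.219.128/25


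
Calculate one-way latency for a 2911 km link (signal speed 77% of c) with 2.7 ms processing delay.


Speed = 0.77 * 3e5 km/s = 231000 km/s
Propagation delay = 2911 / 231000 = 0.0126 s = 12.6017 ms
Processing delay = 2.7 ms
Total one-way latency = 15.3017 ms


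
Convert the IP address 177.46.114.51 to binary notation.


177 = 10110001
46 = 00101110
114 = 01110010
51 = 00110011
Binary: 10110001.00101110.01110010.00110011


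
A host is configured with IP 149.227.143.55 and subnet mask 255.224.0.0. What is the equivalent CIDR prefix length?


Binary: 11111111.11100000.00000000.00000000
Count leading 1s
Prefix: /11


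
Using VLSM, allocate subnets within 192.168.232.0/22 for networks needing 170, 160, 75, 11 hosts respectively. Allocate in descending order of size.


170 hosts -> /24 (254 usable): 192.168.232.0/24
160 hosts -> /24 (254 usable): 192.168.233.0/24
75 hosts -> /25 (126 usable): 192.168.234.0/25
11 hosts -> /28 (14 usable): 192.168.234.128/28
Allocation: 192.168.232.0/24 (170 hosts, 254 usable); 192.168.233.0/24 (160 hosts, 254 usable); 192.168.234.0/25 (75 hosts, 126 usable); 192.168.234.128/28 (11 hosts, 14 usable)


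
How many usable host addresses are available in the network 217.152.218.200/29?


Host bits = 32 - 29 = 3
Total addresses = 2^3 = 8
Usable = total - 2 (network and broadcast)
Usable hosts: 6


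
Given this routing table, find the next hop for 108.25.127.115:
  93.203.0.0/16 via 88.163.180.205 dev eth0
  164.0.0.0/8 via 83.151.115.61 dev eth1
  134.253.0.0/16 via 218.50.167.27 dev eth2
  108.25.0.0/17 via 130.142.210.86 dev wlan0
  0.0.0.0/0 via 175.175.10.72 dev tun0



Longest prefix match for 108.25.127.115:
  /16 93.203.0.0: no
  /8 164.0.0.0: no
  /16 134.253.0.0: no
  /17 108.25.0.0: MATCH
  /0 0.0.0.0: MATCH
Selected: next-hop 130.142.210.86 via wlan0 (matched /17)


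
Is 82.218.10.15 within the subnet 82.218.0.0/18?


Subnet network: 82.218.0.0
Test IP AND mask: 82.218.0.0
Yes, 82.218.10.15 is in 82.218.0.0/18


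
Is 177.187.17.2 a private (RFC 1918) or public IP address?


RFC 1918 private ranges:
  10.0.0.0/8 (10.0.0.0 - 10.255.255.255)
  172.16.0.0/12 (172.16.0.0 - 172.31.255.255)
  192.168.0.0/16 (192.168.0.0 - 192.168.255.255)
Public (not in any RFC 1918 range)


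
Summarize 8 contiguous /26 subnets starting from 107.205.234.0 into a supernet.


Original prefix: /26
Number of subnets: 8 = 2^3
New prefix = 26 - 3 = 23
Supernet: 107.205.234.0/23


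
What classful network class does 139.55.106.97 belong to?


First octet: 139
Binary: 10001011
10xxxxxx -> Class B (128-191)
Class B, default mask 255.255.0.0 (/16)


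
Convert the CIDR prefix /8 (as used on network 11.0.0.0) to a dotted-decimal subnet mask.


/8 means 8 network bits, 24 host bits
Binary: 11111111000000000000000000000000
Mask: 255.0.0.0


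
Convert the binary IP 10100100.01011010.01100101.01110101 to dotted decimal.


10100100 = 164
01011010 = 90
01100101 = 101
01110101 = 117
IP: 164.90.101.117


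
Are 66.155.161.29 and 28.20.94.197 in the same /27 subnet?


Mask: 255.255.255.224
66.155.161.29 AND mask = 66.155.161.0
28.20.94.197 AND mask = 28.20.94.192
No, different subnets (66.155.161.0 vs 28.20.94.192)


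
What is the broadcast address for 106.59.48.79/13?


Network: 106.56.0.0/13
Host bits = 19
Set all host bits to 1:
Broadcast: 106.63.255.255


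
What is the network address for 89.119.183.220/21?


IP:   01011001.01110111.10110111.11011100
Mask: 11111111.11111111.11111000.00000000
AND operation:
Net:  01011001.01110111.10110000.00000000
Network: 89.119.176.0/21


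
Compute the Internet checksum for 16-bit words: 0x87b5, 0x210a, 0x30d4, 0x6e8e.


Sum all words (with carry folding):
+ 0x87b5 = 0x87b5
+ 0x210a = 0xa8bf
+ 0x30d4 = 0xd993
+ 0x6e8e = 0x4822
One's complement: ~0x4822
Checksum = 0xb7dd


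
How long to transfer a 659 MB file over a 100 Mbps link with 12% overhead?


Effective throughput = 100 * (1 - 12/100) = 88 Mbps
File size in Mb = 659 * 8 = 5272 Mb
Time = 5272 / 88
Time = 59.9091 seconds


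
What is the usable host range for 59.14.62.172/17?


Network: 59.14.0.0
Broadcast: 59.14.127.255
First usable = network + 1
Last usable = broadcast - 1
Range: 59.14.0.1 to 59.14.127.254


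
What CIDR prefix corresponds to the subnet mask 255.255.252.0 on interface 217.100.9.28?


Binary: 11111111.11111111.11111100.00000000
Count leading 1s
Prefix: /22


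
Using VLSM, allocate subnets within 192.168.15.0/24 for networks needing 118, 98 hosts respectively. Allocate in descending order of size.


118 hosts -> /25 (126 usable): 192.168.15.0/25
98 hosts -> /25 (126 usable): 192.168.15.128/25
Allocation: 192.168.15.0/25 (118 hosts, 126 usable); 192.168.15.128/25 (98 hosts, 126 usable)


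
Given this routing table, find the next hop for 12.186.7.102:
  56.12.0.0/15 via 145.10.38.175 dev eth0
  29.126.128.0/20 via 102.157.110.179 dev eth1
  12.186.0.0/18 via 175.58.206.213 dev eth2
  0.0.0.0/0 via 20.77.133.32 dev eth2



Longest prefix match for 12.186.7.102:
  /15 56.12.0.0: no
  /20 29.126.128.0: no
  /18 12.186.0.0: MATCH
  /0 0.0.0.0: MATCH
Selected: next-hop 175.58.206.213 via eth2 (matched /18)


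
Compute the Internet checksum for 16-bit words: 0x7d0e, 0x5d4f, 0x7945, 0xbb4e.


Sum all words (with carry folding):
+ 0x7d0e = 0x7d0e
+ 0x5d4f = 0xda5d
+ 0x7945 = 0x53a3
+ 0xbb4e = 0x0ef2
One's complement: ~0x0ef2
Checksum = 0xf10d


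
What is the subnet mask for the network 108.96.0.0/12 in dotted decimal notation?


/12 means 12 network bits, 20 host bits
Binary: 11111111111100000000000000000000
Mask: 255.240.0.0


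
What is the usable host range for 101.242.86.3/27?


Network: 101.242.86.0
Broadcast: 101.242.86.31
First usable = network + 1
Last usable = broadcast - 1
Range: 101.242.86.1 to 101.242.86.30


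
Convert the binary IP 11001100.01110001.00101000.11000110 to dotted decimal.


11001100 = 204
01110001 = 113
00101000 = 40
11000110 = 198
IP: 204.113.40.198


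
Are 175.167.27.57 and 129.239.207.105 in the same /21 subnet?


Mask: 255.255.248.0
175.167.27.57 AND mask = 175.167.24.0
129.239.207.105 AND mask = 129.239.200.0
No, different subnets (175.167.24.0 vs 129.239.200.0)


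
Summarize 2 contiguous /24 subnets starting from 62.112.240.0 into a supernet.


Original prefix: /24
Number of subnets: 2 = 2^1
New prefix = 24 - 1 = 23
Supernet: 62.112.240.0/23


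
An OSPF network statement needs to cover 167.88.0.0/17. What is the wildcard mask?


Subnet mask: 255.255.128.0
Wildcard = 255.255.255.255 - subnet mask
255 - 255 = 0
255 - 255 = 0
255 - 128 = 127
255 - 0 = 255
Wildcard: 0.0.127.255


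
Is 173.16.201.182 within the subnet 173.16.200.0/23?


Subnet network: 173.16.200.0
Test IP AND mask: 173.16.200.0
Yes, 173.16.201.182 is in 173.16.200.0/23


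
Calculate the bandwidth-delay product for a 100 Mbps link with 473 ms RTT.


BDP = bandwidth * RTT
= 100 Mbps * 473 ms
= 100 * 1e6 * 473 / 1000 bits
= 47300000 bits
= 5912500 bytes
= 5773.9258 KB
BDP = 47300000 bits (5912500 bytes)


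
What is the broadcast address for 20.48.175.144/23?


Network: 20.48.174.0/23
Host bits = 9
Set all host bits to 1:
Broadcast: 20.48.175.255


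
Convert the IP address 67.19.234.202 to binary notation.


67 = 01000011
19 = 00010011
234 = 11101010
202 = 11001010
Binary: 01000011.00010011.11101010.11001010


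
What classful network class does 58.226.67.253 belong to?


First octet: 58
Binary: 00111010
0xxxxxxx -> Class A (1-126)
Class A, default mask 255.0.0.0 (/8)


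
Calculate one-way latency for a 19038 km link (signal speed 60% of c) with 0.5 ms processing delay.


Speed = 0.6 * 3e5 km/s = 180000 km/s
Propagation delay = 19038 / 180000 = 0.1058 s = 105.7667 ms
Processing delay = 0.5 ms
Total one-way latency = 106.2667 ms


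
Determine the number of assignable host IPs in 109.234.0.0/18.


Host bits = 32 - 18 = 14
Total addresses = 2^14 = 16384
Usable = total - 2 (network and broadcast)
Usable hosts: 16382


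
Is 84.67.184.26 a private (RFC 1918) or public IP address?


RFC 1918 private ranges:
  10.0.0.0/8 (10.0.0.0 - 10.255.255.255)
  172.16.0.0/12 (172.16.0.0 - 172.31.255.255)
  192.168.0.0/16 (192.168.0.0 - 192.168.255.255)
Public (not in any RFC 1918 range)


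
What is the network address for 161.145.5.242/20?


IP:   10100001.10010001.00000101.11110010
Mask: 11111111.11111111.11110000.00000000
AND operation:
Net:  10100001.10010001.00000000.00000000
Network: 161.145.0.0/20


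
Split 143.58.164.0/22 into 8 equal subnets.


New prefix = 22 + 3 = 25
Each subnet has 128 addresses
  143.58.164.0/25
  143.58.164.128/25
  143.58.165.0/25
  143.58.165.128/25
  143.58.166.0/25
  143.58.166.128/25
  143.58.167.0/25
  143.58.167.128/25
Subnets: 143.58.164.0/25, 143.58.164.128/25, 143.58.165.0/25, 143.58.165.128/25, 143.58.166.0/25, 143.58.166.128/25, 143.58.167.0/25, 143.58.167.128/25


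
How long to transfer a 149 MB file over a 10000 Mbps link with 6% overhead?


Effective throughput = 10000 * (1 - 6/100) = 9400 Mbps
File size in Mb = 149 * 8 = 1192 Mb
Time = 1192 / 9400
Time = 0.1268 seconds


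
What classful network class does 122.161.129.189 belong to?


First octet: 122
Binary: 01111010
0xxxxxxx -> Class A (1-126)
Class A, default mask 255.0.0.0 (/8)


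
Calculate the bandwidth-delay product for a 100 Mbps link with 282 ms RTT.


BDP = bandwidth * RTT
= 100 Mbps * 282 ms
= 100 * 1e6 * 282 / 1000 bits
= 28200000 bits
= 3525000 bytes
= 3442.3828 KB
BDP = 28200000 bits (3525000 bytes)


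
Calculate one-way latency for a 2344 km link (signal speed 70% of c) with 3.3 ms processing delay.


Speed = 0.7 * 3e5 km/s = 210000 km/s
Propagation delay = 2344 / 210000 = 0.0112 s = 11.1619 ms
Processing delay = 3.3 ms
Total one-way latency = 14.4619 ms


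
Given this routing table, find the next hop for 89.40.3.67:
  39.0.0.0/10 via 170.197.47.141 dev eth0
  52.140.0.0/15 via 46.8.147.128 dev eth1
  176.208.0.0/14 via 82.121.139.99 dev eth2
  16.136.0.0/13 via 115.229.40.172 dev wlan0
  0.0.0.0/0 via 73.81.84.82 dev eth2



Longest prefix match for 89.40.3.67:
  /10 39.0.0.0: no
  /15 52.140.0.0: no
  /14 176.208.0.0: no
  /13 16.136.0.0: no
  /0 0.0.0.0: MATCH
Selected: next-hop 73.81.84.82 via eth2 (matched /0)


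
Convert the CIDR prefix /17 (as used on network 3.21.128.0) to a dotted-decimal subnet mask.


/17 means 17 network bits, 15 host bits
Binary: 11111111111111111000000000000000
Mask: 255.255.128.0


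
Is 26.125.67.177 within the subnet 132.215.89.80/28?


Subnet network: 132.215.89.80
Test IP AND mask: 26.125.67.176
No, 26.125.67.177 is not in 132.215.89.80/28


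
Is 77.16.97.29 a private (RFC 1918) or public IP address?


RFC 1918 private ranges:
  10.0.0.0/8 (10.0.0.0 - 10.255.255.255)
  172.16.0.0/12 (172.16.0.0 - 172.31.255.255)
  192.168.0.0/16 (192.168.0.0 - 192.168.255.255)
Public (not in any RFC 1918 range)


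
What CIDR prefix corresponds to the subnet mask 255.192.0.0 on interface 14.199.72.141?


Binary: 11111111.11000000.00000000.00000000
Count leading 1s
Prefix: /10


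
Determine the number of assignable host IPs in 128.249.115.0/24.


Host bits = 32 - 24 = 8
Total addresses = 2^8 = 256
Usable = total - 2 (network and broadcast)
Usable hosts: 254


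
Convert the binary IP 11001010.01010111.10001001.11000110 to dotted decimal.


11001010 = 202
01010111 = 87
10001001 = 137
11000110 = 198
IP: 202.87.137.198


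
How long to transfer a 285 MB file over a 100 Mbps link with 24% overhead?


Effective throughput = 100 * (1 - 24/100) = 76 Mbps
File size in Mb = 285 * 8 = 2280 Mb
Time = 2280 / 76
Time = 30 seconds


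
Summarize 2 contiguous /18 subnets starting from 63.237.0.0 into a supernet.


Original prefix: /18
Number of subnets: 2 = 2^1
New prefix = 18 - 1 = 17
Supernet: 63.237.0.0/17


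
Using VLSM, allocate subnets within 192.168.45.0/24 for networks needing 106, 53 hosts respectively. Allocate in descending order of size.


106 hosts -> /25 (126 usable): 192.168.45.0/25
53 hosts -> /26 (62 usable): 192.168.45.128/26
Allocation: 192.168.45.0/25 (106 hosts, 126 usable); 192.168.45.128/26 (53 hosts, 62 usable)


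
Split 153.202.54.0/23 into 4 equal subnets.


New prefix = 23 + 2 = 25
Each subnet has 128 addresses
  153.202.54.0/25
  153.202.54.128/25
  153.202.55.0/25
  153.202.55.128/25
Subnets: 153.202.54.0/25, 153.202.54.128/25, 153.202.55.0/25, 153.202.55.128/25


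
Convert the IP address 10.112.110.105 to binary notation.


10 = 00001010
112 = 01110000
110 = 01101110
105 = 01101001
Binary: 00001010.01110000.01101110.01101001


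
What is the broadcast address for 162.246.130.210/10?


Network: 162.192.0.0/10
Host bits = 22
Set all host bits to 1:
Broadcast: 162.255.255.255


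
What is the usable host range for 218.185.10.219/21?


Network: 218.185.8.0
Broadcast: 218.185.15.255
First usable = network + 1
Last usable = broadcast - 1
Range: 218.185.8.1 to 218.185.15.254


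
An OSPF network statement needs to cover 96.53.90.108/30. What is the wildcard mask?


Subnet mask: 255.255.255.252
Wildcard = 255.255.255.255 - subnet mask
255 - 255 = 0
255 - 255 = 0
255 - 255 = 0
255 - 252 = 3
Wildcard: 0.0.0.3


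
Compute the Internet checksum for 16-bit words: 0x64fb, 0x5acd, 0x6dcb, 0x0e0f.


Sum all words (with carry folding):
+ 0x64fb = 0x64fb
+ 0x5acd = 0xbfc8
+ 0x6dcb = 0x2d94
+ 0x0e0f = 0x3ba3
One's complement: ~0x3ba3
Checksum = 0xc45c


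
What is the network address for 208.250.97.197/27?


IP:   11010000.11111010.01100001.11000101
Mask: 11111111.11111111.11111111.11100000
AND operation:
Net:  11010000.11111010.01100001.11000000
Network: 208.250.97.192/27


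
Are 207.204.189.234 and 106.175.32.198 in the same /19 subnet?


Mask: 255.255.224.0
207.204.189.234 AND mask = 207.204.160.0
106.175.32.198 AND mask = 106.175.32.0
No, different subnets (207.204.160.0 vs 106.175.32.0)


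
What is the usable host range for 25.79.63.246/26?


Network: 25.79.63.192
Broadcast: 25.79.63.255
First usable = network + 1
Last usable = broadcast - 1
Range: 25.79.63.193 to 25.79.63.254


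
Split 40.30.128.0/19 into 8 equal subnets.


New prefix = 19 + 3 = 22
Each subnet has 1024 addresses
  40.30.128.0/22
  40.30.132.0/22
  40.30.136.0/22
  40.30.140.0/22
  40.30.144.0/22
  40.30.148.0/22
  40.30.152.0/22
  40.30.156.0/22
Subnets: 40.30.128.0/22, 40.30.132.0/22, 40.30.136.0/22, 40.30.140.0/22, 40.30.144.0/22, 40.30.148.0/22, 40.30.152.0/22, 40.30.156.0/22


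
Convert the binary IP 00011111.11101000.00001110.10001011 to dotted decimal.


00011111 = 31
11101000 = 232
00001110 = 14
10001011 = 139
IP: 31.232.14.139


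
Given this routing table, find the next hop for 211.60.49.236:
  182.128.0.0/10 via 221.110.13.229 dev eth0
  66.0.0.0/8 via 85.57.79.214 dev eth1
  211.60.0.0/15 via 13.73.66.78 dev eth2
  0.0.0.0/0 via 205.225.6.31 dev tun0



Longest prefix match for 211.60.49.236:
  /10 182.128.0.0: no
  /8 66.0.0.0: no
  /15 211.60.0.0: MATCH
  /0 0.0.0.0: MATCH
Selected: next-hop 13.73.66.78 via eth2 (matched /15)


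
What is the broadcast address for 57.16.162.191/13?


Network: 57.16.0.0/13
Host bits = 19
Set all host bits to 1:
Broadcast: 57.23.255.255


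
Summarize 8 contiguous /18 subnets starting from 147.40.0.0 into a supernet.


Original prefix: /18
Number of subnets: 8 = 2^3
New prefix = 18 - 3 = 15
Supernet: 147.40.0.0/15


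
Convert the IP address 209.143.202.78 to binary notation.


209 = 11010001
143 = 10001111
202 = 11001010
78 = 01001110
Binary: 11010001.10001111.11001010.01001110


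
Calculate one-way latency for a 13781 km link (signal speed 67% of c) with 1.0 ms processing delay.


Speed = 0.67 * 3e5 km/s = 201000 km/s
Propagation delay = 13781 / 201000 = 0.0686 s = 68.5622 ms
Processing delay = 1.0 ms
Total one-way latency = 69.5622 ms


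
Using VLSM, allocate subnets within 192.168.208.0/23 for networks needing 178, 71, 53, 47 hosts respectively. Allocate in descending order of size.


178 hosts -> /24 (254 usable): 192.168.208.0/24
71 hosts -> /25 (126 usable): 192.168.209.0/25
53 hosts -> /26 (62 usable): 192.168.209.128/26
47 hosts -> /26 (62 usable): 192.168.209.192/26
Allocation: 192.168.208.0/24 (178 hosts, 254 usable); 192.168.209.0/25 (71 hosts, 126 usable); 192.168.209.128/26 (53 hosts, 62 usable); 192.168.209.192/26 (47 hosts, 62 usable)


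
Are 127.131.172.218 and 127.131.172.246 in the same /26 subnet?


Mask: 255.255.255.192
127.131.172.218 AND mask = 127.131.172.192
127.131.172.246 AND mask = 127.131.172.192
Yes, same subnet (127.131.172.192)


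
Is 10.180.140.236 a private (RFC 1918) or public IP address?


RFC 1918 private ranges:
  10.0.0.0/8 (10.0.0.0 - 10.255.255.255)
  172.16.0.0/12 (172.16.0.0 - 172.31.255.255)
  192.168.0.0/16 (192.168.0.0 - 192.168.255.255)
Private (in 10.0.0.0/8)


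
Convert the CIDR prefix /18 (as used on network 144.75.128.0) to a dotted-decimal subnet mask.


/18 means 18 network bits, 14 host bits
Binary: 11111111111111111100000000000000
Mask: 255.255.192.0


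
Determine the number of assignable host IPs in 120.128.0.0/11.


Host bits = 32 - 11 = 21
Total addresses = 2^21 = 2097152
Usable = total - 2 (network and broadcast)
Usable hosts: 2097150


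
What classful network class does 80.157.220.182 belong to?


First octet: 80
Binary: 01010000
0xxxxxxx -> Class A (1-126)
Class A, default mask 255.0.0.0 (/8)


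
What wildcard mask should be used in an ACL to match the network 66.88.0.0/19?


Subnet mask: 255.255.224.0
Wildcard = 255.255.255.255 - subnet mask
255 - 255 = 0
255 - 255 = 0
255 - 224 = 31
255 - 0 = 255
Wildcard: 0.0.31.255


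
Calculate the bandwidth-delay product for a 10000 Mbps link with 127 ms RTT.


BDP = bandwidth * RTT
= 10000 Mbps * 127 ms
= 10000 * 1e6 * 127 / 1000 bits
= 1270000000 bits
= 158750000 bytes
= 155029.2969 KB
BDP = 1270000000 bits (158750000 bytes)


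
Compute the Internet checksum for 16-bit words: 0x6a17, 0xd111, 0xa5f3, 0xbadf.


Sum all words (with carry folding):
+ 0x6a17 = 0x6a17
+ 0xd111 = 0x3b29
+ 0xa5f3 = 0xe11c
+ 0xbadf = 0x9bfc
One's complement: ~0x9bfc
Checksum = 0x6403


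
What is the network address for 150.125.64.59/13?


IP:   10010110.01111101.01000000.00111011
Mask: 11111111.11111000.00000000.00000000
AND operation:
Net:  10010110.01111000.00000000.00000000
Network: 150.120.0.0/13


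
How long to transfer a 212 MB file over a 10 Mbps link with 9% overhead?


Effective throughput = 10 * (1 - 9/100) = 9.1 Mbps
File size in Mb = 212 * 8 = 1696 Mb
Time = 1696 / 9.1
Time = 186.3736 seconds


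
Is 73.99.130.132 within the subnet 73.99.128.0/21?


Subnet network: 73.99.128.0
Test IP AND mask: 73.99.128.0
Yes, 73.99.130.132 is in 73.99.128.0/21


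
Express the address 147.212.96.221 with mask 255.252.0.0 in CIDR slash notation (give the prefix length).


Binary: 11111111.11111100.00000000.00000000
Count leading 1s
Prefix: /14


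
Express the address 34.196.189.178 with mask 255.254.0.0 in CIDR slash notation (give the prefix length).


Binary: 11111111.11111110.00000000.00000000
Count leading 1s
Prefix: /15


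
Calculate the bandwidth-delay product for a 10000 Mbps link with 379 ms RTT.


BDP = bandwidth * RTT
= 10000 Mbps * 379 ms
= 10000 * 1e6 * 379 / 1000 bits
= 3790000000 bits
= 473750000 bytes
= 462646.4844 KB
BDP = 3790000000 bits (473750000 bytes)


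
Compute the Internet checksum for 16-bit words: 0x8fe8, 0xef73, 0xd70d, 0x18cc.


Sum all words (with carry folding):
+ 0x8fe8 = 0x8fe8
+ 0xef73 = 0x7f5c
+ 0xd70d = 0x566a
+ 0x18cc = 0x6f36
One's complement: ~0x6f36
Checksum = 0x90c9


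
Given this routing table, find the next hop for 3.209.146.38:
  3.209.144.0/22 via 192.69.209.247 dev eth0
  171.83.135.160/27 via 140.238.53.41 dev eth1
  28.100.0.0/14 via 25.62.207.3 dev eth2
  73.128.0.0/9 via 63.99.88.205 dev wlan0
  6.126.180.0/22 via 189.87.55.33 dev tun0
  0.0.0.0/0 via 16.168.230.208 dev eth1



Longest prefix match for 3.209.146.38:
  /22 3.209.144.0: MATCH
  /27 171.83.135.160: no
  /14 28.100.0.0: no
  /9 73.128.0.0: no
  /22 6.126.180.0: no
  /0 0.0.0.0: MATCH
Selected: next-hop 192.69.209.247 via eth0 (matched /22)


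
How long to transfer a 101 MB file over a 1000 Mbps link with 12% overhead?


Effective throughput = 1000 * (1 - 12/100) = 880 Mbps
File size in Mb = 101 * 8 = 808 Mb
Time = 808 / 880
Time = 0.9182 seconds


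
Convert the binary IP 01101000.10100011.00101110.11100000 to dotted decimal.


01101000 = 104
10100011 = 163
00101110 = 46
11100000 = 224
IP: 104.163.46.224


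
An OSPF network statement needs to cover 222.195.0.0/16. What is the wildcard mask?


Subnet mask: 255.255.0.0
Wildcard = 255.255.255.255 - subnet mask
255 - 255 = 0
255 - 255 = 0
255 - 0 = 255
255 - 0 = 255
Wildcard: 0.0.255.255


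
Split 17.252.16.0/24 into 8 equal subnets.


New prefix = 24 + 3 = 27
Each subnet has 32 addresses
  17.252.16.0/27
  17.252.16.32/27
  17.252.16.64/27
  17.252.16.96/27
  17.252.16.128/27
  17.252.16.160/27
  17.252.16.192/27
  17.252.16.224/27
Subnets: 17.252.16.0/27, 17.252.16.32/27, 17.252.16.64/27, 17.252.16.96/27, 17.252.16.128/27, 17.252.16.160/27, 17.252.16.192/27, 17.252.16.224/27


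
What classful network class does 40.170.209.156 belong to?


First octet: 40
Binary: 00101000
0xxxxxxx -> Class A (1-126)
Class A, default mask 255.0.0.0 (/8)


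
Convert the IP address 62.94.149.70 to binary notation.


62 = 00111110
94 = 01011110
149 = 10010101
70 = 01000110
Binary: 00111110.01011110.10010101.01000110


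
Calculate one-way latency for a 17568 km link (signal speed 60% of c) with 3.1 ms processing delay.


Speed = 0.6 * 3e5 km/s = 180000 km/s
Propagation delay = 17568 / 180000 = 0.0976 s = 97.6 ms
Processing delay = 3.1 ms
Total one-way latency = 100.7 ms


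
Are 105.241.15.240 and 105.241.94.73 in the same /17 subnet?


Mask: 255.255.128.0
105.241.15.240 AND mask = 105.241.0.0
105.241.94.73 AND mask = 105.241.0.0
Yes, same subnet (105.241.0.0)


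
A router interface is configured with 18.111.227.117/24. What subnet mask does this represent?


/24 means 24 network bits, 8 host bits
Binary: 11111111111111111111111100000000
Mask: 255.255.255.0


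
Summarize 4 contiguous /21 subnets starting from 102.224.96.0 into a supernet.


Original prefix: /21
Number of subnets: 4 = 2^2
New prefix = 21 - 2 = 19
Supernet: 102.224.96.0/19


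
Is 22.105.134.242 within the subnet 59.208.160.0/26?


Subnet network: 59.208.160.0
Test IP AND mask: 22.105.134.192
No, 22.105.134.242 is not in 59.208.160.0/26


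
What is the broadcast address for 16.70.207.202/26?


Network: 16.70.207.192/26
Host bits = 6
Set all host bits to 1:
Broadcast: 16.70.207.255


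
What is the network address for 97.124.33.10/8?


IP:   01100001.01111100.00100001.00001010
Mask: 11111111.00000000.00000000.00000000
AND operation:
Net:  01100001.00000000.00000000.00000000
Network: 97.0.0.0/8


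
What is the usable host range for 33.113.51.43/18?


Network: 33.113.0.0
Broadcast: 33.113.63.255
First usable = network + 1
Last usable = broadcast - 1
Range: 33.113.0.1 to 33.113.63.254


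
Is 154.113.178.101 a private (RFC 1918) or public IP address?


RFC 1918 private ranges:
  10.0.0.0/8 (10.0.0.0 - 10.255.255.255)
  172.16.0.0/12 (172.16.0.0 - 172.31.255.255)
  192.168.0.0/16 (192.168.0.0 - 192.168.255.255)
Public (not in any RFC 1918 range)


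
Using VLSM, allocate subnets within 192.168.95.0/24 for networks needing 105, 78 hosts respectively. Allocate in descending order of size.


105 hosts -> /25 (126 usable): 192.168.95.0/25
78 hosts -> /25 (126 usable): 192.168.95.128/25
Allocation: 192.168.95.0/25 (105 hosts, 126 usable); 192.168.95.128/25 (78 hosts, 126 usable)


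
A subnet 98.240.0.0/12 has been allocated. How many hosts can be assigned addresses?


Host bits = 32 - 12 = 20
Total addresses = 2^20 = 1048576
Usable = total - 2 (network and broadcast)
Usable hosts: 1048574


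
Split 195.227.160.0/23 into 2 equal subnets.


New prefix = 23 + 1 = 24
Each subnet has 256 addresses
  195.227.160.0/24
  195.227.161.0/24
Subnets: 195.227.160.0/24, 195.227.161.0/24


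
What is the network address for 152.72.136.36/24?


IP:   10011000.01001000.10001000.00100100
Mask: 11111111.11111111.11111111.00000000
AND operation:
Net:  10011000.01001000.10001000.00000000
Network: 152.72.136.0/24


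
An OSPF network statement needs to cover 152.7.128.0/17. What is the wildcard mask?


Subnet mask: 255.255.128.0
Wildcard = 255.255.255.255 - subnet mask
255 - 255 = 0
255 - 255 = 0
255 - 128 = 127
255 - 0 = 255
Wildcard: 0.0.127.255


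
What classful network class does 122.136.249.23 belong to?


First octet: 122
Binary: 01111010
0xxxxxxx -> Class A (1-126)
Class A, default mask 255.0.0.0 (/8)


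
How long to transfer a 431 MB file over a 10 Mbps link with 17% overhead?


Effective throughput = 10 * (1 - 17/100) = 8.3 Mbps
File size in Mb = 431 * 8 = 3448 Mb
Time = 3448 / 8.3
Time = 415.4217 seconds


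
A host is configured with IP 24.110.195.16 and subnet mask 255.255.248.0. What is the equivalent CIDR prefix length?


Binary: 11111111.11111111.11111000.00000000
Count leading 1s
Prefix: /21


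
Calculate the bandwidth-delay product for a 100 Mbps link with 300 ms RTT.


BDP = bandwidth * RTT
= 100 Mbps * 300 ms
= 100 * 1e6 * 300 / 1000 bits
= 30000000 bits
= 3750000 bytes
= 3662.1094 KB
BDP = 30000000 bits (3750000 bytes)


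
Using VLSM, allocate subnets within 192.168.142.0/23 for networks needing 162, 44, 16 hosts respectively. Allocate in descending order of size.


162 hosts -> /24 (254 usable): 192.168.142.0/24
44 hosts -> /26 (62 usable): 192.168.143.0/26
16 hosts -> /27 (30 usable): 192.168.143.64/27
Allocation: 192.168.142.0/24 (162 hosts, 254 usable); 192.168.143.0/26 (44 hosts, 62 usable); 192.168.143.64/27 (16 hosts, 30 usable)


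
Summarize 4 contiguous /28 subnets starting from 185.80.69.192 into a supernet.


Original prefix: /28
Number of subnets: 4 = 2^2
New prefix = 28 - 2 = 26
Supernet: 185.80.69.192/26


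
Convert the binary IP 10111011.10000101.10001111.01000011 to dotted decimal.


10111011 = 187
10000101 = 133
10001111 = 143
01000011 = 67
IP: 187.133.143.67


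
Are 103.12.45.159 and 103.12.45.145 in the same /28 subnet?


Mask: 255.255.255.240
103.12.45.159 AND mask = 103.12.45.144
103.12.45.145 AND mask = 103.12.45.144
Yes, same subnet (103.12.45.144)


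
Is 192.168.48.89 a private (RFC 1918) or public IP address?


RFC 1918 private ranges:
  10.0.0.0/8 (10.0.0.0 - 10.255.255.255)
  172.16.0.0/12 (172.16.0.0 - 172.31.255.255)
  192.168.0.0/16 (192.168.0.0 - 192.168.255.255)
Private (in 192.168.0.0/16)


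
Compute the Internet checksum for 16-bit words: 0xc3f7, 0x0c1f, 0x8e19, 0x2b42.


Sum all words (with carry folding):
+ 0xc3f7 = 0xc3f7
+ 0x0c1f = 0xd016
+ 0x8e19 = 0x5e30
+ 0x2b42 = 0x8972
One's complement: ~0x8972
Checksum = 0x768d


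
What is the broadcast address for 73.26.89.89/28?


Network: 73.26.89.80/28
Host bits = 4
Set all host bits to 1:
Broadcast: 73.26.89.95


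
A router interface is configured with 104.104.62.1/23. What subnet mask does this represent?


/23 means 23 network bits, 9 host bits
Binary: 11111111111111111111111000000000
Mask: 255.255.254.0


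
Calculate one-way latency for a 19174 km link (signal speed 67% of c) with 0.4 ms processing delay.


Speed = 0.67 * 3e5 km/s = 201000 km/s
Propagation delay = 19174 / 201000 = 0.0954 s = 95.393 ms
Processing delay = 0.4 ms
Total one-way latency = 95.793 ms


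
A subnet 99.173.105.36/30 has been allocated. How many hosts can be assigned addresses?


Host bits = 32 - 30 = 2
Total addresses = 2^2 = 4
Usable = total - 2 (network and broadcast)
Usable hosts: 2


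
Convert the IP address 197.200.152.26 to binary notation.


197 = 11000101
200 = 11001000
152 = 10011000
26 = 00011010
Binary: 11000101.11001000.10011000.00011010


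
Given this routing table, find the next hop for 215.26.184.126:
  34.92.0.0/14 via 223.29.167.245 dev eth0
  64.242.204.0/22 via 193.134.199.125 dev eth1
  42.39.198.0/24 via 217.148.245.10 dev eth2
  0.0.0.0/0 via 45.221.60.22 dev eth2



Longest prefix match for 215.26.184.126:
  /14 34.92.0.0: no
  /22 64.242.204.0: no
  /24 42.39.198.0: no
  /0 0.0.0.0: MATCH
Selected: next-hop 45.221.60.22 via eth2 (matched /0)


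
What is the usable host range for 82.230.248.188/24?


Network: 82.230.248.0
Broadcast: 82.230.248.255
First usable = network + 1
Last usable = broadcast - 1
Range: 82.230.248.1 to 82.230.248.254


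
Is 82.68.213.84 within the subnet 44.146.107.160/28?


Subnet network: 44.146.107.160
Test IP AND mask: 82.68.213.80
No, 82.68.213.84 is not in 44.146.107.160/28


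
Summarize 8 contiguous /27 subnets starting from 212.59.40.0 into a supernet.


Original prefix: /27
Number of subnets: 8 = 2^3
New prefix = 27 - 3 = 24
Supernet: 212.59.40.0/24


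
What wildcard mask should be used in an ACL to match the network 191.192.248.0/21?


Subnet mask: 255.255.248.0
Wildcard = 255.255.255.255 - subnet mask
255 - 255 = 0
255 - 255 = 0
255 - 248 = 7
255 - 0 = 255
Wildcard: 0.0.7.255


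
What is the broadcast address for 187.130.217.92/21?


Network: 187.130.216.0/21
Host bits = 11
Set all host bits to 1:
Broadcast: 187.130.223.255


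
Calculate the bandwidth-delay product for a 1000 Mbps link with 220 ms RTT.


BDP = bandwidth * RTT
= 1000 Mbps * 220 ms
= 1000 * 1e6 * 220 / 1000 bits
= 220000000 bits
= 27500000 bytes
= 26855.4688 KB
BDP = 220000000 bits (27500000 bytes)


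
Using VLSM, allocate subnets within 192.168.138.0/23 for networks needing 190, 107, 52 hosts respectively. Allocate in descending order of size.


190 hosts -> /24 (254 usable): 192.168.138.0/24
107 hosts -> /25 (126 usable): 192.168.139.0/25
52 hosts -> /26 (62 usable): 192.168.139.128/26
Allocation: 192.168.138.0/24 (190 hosts, 254 usable); 192.168.139.0/25 (107 hosts, 126 usable); 192.168.139.128/26 (52 hosts, 62 usable)


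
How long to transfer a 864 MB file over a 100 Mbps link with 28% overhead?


Effective throughput = 100 * (1 - 28/100) = 72 Mbps
File size in Mb = 864 * 8 = 6912 Mb
Time = 6912 / 72
Time = 96 seconds


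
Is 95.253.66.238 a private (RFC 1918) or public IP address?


RFC 1918 private ranges:
  10.0.0.0/8 (10.0.0.0 - 10.255.255.255)
  172.16.0.0/12 (172.16.0.0 - 172.31.255.255)
  192.168.0.0/16 (192.168.0.0 - 192.168.255.255)
Public (not in any RFC 1918 range)


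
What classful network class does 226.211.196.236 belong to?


First octet: 226
Binary: 11100010
1110xxxx -> Class D (224-239)
Class D (multicast), default mask N/A


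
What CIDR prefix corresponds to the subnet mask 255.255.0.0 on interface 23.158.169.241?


Binary: 11111111.11111111.00000000.00000000
Count leading 1s
Prefix: /16


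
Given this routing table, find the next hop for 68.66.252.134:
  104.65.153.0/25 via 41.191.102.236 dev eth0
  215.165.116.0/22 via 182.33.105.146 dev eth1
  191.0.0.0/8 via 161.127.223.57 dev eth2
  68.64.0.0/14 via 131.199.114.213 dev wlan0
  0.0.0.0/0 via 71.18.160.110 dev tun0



Longest prefix match for 68.66.252.134:
  /25 104.65.153.0: no
  /22 215.165.116.0: no
  /8 191.0.0.0: no
  /14 68.64.0.0: MATCH
  /0 0.0.0.0: MATCH
Selected: next-hop 131.199.114.213 via wlan0 (matched /14)


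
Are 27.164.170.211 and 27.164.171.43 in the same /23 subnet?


Mask: 255.255.254.0
27.164.170.211 AND mask = 27.164.170.0
27.164.171.43 AND mask = 27.164.170.0
Yes, same subnet (27.164.170.0)


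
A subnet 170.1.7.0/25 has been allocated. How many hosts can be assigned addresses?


Host bits = 32 - 25 = 7
Total addresses = 2^7 = 128
Usable = total - 2 (network and broadcast)
Usable hosts: 126


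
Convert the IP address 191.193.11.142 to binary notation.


191 = 10111111
193 = 11000001
11 = 00001011
142 = 10001110
Binary: 10111111.11000001.00001011.10001110


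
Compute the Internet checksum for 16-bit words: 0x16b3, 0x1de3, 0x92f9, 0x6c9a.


Sum all words (with carry folding):
+ 0x16b3 = 0x16b3
+ 0x1de3 = 0x3496
+ 0x92f9 = 0xc78f
+ 0x6c9a = 0x342a
One's complement: ~0x342a
Checksum = 0xcbd5


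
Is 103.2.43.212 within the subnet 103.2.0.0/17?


Subnet network: 103.2.0.0
Test IP AND mask: 103.2.0.0
Yes, 103.2.43.212 is in 103.2.0.0/17


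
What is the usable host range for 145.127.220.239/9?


Network: 145.0.0.0
Broadcast: 145.127.255.255
First usable = network + 1
Last usable = broadcast - 1
Range: 145.0.0.1 to 145.127.255.254


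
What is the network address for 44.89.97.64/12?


IP:   00101100.01011001.01100001.01000000
Mask: 11111111.11110000.00000000.00000000
AND operation:
Net:  00101100.01010000.00000000.00000000
Network: 44.80.0.0/12


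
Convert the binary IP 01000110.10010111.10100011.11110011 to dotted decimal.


01000110 = 70
10010111 = 151
10100011 = 163
11110011 = 243
IP: 70.151.163.243


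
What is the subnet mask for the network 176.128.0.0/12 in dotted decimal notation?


/12 means 12 network bits, 20 host bits
Binary: 11111111111100000000000000000000
Mask: 255.240.0.0


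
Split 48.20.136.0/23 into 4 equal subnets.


New prefix = 23 + 2 = 25
Each subnet has 128 addresses
  48.20.136.0/25
  48.20.136.128/25
  48.20.137.0/25
  48.20.137.128/25
Subnets: 48.20.136.0/25, 48.20.136.128/25, 48.20.137.0/25, 48.20.137.128/25


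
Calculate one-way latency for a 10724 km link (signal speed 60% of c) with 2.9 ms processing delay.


Speed = 0.6 * 3e5 km/s = 180000 km/s
Propagation delay = 10724 / 180000 = 0.0596 s = 59.5778 ms
Processing delay = 2.9 ms
Total one-way latency = 62.4778 ms


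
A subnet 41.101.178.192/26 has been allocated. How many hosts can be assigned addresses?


Host bits = 32 - 26 = 6
Total addresses = 2^6 = 64
Usable = total - 2 (network and broadcast)
Usable hosts: 62


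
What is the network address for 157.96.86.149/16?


IP:   10011101.01100000.01010110.10010101
Mask: 11111111.11111111.00000000.00000000
AND operation:
Net:  10011101.01100000.00000000.00000000
Network: 157.96.0.0/16


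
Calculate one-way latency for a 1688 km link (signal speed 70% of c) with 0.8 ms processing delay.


Speed = 0.7 * 3e5 km/s = 210000 km/s
Propagation delay = 1688 / 210000 = 0.008 s = 8.0381 ms
Processing delay = 0.8 ms
Total one-way latency = 8.8381 ms


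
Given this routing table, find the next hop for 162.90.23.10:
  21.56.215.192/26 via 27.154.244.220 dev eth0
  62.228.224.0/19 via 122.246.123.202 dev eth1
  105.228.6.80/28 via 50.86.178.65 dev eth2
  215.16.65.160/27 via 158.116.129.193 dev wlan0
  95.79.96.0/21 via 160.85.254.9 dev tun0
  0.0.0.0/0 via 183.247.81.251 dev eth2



Longest prefix match for 162.90.23.10:
  /26 21.56.215.192: no
  /19 62.228.224.0: no
  /28 105.228.6.80: no
  /27 215.16.65.160: no
  /21 95.79.96.0: no
  /0 0.0.0.0: MATCH
Selected: next-hop 183.247.81.251 via eth2 (matched /0)


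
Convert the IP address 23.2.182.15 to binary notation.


23 = 00010111
2 = 00000010
182 = 10110110
15 = 00001111
Binary: 00010111.00000010.10110110.00001111


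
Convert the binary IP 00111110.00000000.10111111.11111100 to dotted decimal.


00111110 = 62
00000000 = 0
10111111 = 191
11111100 = 252
IP: 62.0.191.252


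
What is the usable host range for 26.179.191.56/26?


Network: 26.179.191.0
Broadcast: 26.179.191.63
First usable = network + 1
Last usable = broadcast - 1
Range: 26.179.191.1 to 26.179.191.62


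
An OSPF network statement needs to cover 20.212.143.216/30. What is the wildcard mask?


Subnet mask: 255.255.255.252
Wildcard = 255.255.255.255 - subnet mask
255 - 255 = 0
255 - 255 = 0
255 - 255 = 0
255 - 252 = 3
Wildcard: 0.0.0.3


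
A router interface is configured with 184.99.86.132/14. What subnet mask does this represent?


/14 means 14 network bits, 18 host bits
Binary: 11111111111111000000000000000000
Mask: 255.252.0.0


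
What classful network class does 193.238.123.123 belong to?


First octet: 193
Binary: 11000001
110xxxxx -> Class C (192-223)
Class C, default mask 255.255.255.0 (/24)


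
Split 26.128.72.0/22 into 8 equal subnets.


New prefix = 22 + 3 = 25
Each subnet has 128 addresses
  26.128.72.0/25
  26.128.72.128/25
  26.128.73.0/25
  26.128.73.128/25
  26.128.74.0/25
  26.128.74.128/25
  26.128.75.0/25
  26.128.75.128/25
Subnets: 26.128.72.0/25, 26.128.72.128/25, 26.128.73.0/25, 26.128.73.128/25, 26.128.74.0/25, 26.128.74.128/25, 26.128.75.0/25, 26.128.75.128/25


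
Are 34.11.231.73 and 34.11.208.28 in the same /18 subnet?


Mask: 255.255.192.0
34.11.231.73 AND mask = 34.11.192.0
34.11.208.28 AND mask = 34.11.192.0
Yes, same subnet (34.11.192.0)


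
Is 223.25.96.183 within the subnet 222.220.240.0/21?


Subnet network: 222.220.240.0
Test IP AND mask: 223.25.96.0
No, 223.25.96.183 is not in 222.220.240.0/21


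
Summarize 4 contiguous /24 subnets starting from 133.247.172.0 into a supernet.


Original prefix: /24
Number of subnets: 4 = 2^2
New prefix = 24 - 2 = 22
Supernet: 133.247.172.0/22


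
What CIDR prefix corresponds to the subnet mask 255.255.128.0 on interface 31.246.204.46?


Binary: 11111111.11111111.10000000.00000000
Count leading 1s
Prefix: /17


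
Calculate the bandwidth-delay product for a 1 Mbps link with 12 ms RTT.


BDP = bandwidth * RTT
= 1 Mbps * 12 ms
= 1 * 1e6 * 12 / 1000 bits
= 12000 bits
= 1500 bytes
= 1.4648 KB
BDP = 12000 bits (1500 bytes)


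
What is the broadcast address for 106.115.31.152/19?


Network: 106.115.0.0/19
Host bits = 13
Set all host bits to 1:
Broadcast: 106.115.31.255


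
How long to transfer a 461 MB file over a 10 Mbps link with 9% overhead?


Effective throughput = 10 * (1 - 9/100) = 9.1 Mbps
File size in Mb = 461 * 8 = 3688 Mb
Time = 3688 / 9.1
Time = 405.2747 seconds


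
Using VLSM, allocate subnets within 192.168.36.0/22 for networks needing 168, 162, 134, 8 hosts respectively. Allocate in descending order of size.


168 hosts -> /24 (254 usable): 192.168.36.0/24
162 hosts -> /24 (254 usable): 192.168.37.0/24
134 hosts -> /24 (254 usable): 192.168.38.0/24
8 hosts -> /28 (14 usable): 192.168.39.0/28
Allocation: 192.168.36.0/24 (168 hosts, 254 usable); 192.168.37.0/24 (162 hosts, 254 usable); 192.168.38.0/24 (134 hosts, 254 usable); 192.168.39.0/28 (8 hosts, 14 usable)


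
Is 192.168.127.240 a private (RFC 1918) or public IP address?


RFC 1918 private ranges:
  10.0.0.0/8 (10.0.0.0 - 10.255.255.255)
  172.16.0.0/12 (172.16.0.0 - 172.31.255.255)
  192.168.0.0/16 (192.168.0.0 - 192.168.255.255)
Private (in 192.168.0.0/16)


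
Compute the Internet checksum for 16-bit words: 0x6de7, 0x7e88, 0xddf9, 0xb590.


Sum all words (with carry folding):
+ 0x6de7 = 0x6de7
+ 0x7e88 = 0xec6f
+ 0xddf9 = 0xca69
+ 0xb590 = 0x7ffa
One's complement: ~0x7ffa
Checksum = 0x8005
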